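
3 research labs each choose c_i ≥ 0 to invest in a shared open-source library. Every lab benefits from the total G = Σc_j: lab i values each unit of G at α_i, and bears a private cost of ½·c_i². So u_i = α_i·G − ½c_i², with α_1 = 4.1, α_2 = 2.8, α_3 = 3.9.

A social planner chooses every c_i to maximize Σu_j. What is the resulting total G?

Planner FOC: ∂(Σu_j)/∂c_i = (Σα_j) − c_i = 0, so c_i^SO = Σα_j = 10.8 for every i; G^SO = 32.4.

32.4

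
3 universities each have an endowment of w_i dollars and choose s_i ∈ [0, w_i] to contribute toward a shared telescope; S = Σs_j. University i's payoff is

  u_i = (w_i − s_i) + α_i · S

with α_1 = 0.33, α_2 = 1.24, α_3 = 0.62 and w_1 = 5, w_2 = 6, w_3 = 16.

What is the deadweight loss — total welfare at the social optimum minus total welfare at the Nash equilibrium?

24.99

∂u_i/∂s_i = α_i − 1, so university i contributes w_i if α_i > 1, else 0.
α_i > 1 for i ∈ {2}; NE contributions (0, 6, 0), S = 6.
W^NE = Σw_i − S^NE + (Σα_i)·S^NE = 27 + 1.19·6 = 34.14.
Planner: ∂(Σu_j)/∂s_i = Σα_j − 1 = 1.19 > 0, so everyone contributes w_i; S^SO = 27, W^SO = 27 + 1.19·27 = 59.13.
Deadweight loss = 24.99.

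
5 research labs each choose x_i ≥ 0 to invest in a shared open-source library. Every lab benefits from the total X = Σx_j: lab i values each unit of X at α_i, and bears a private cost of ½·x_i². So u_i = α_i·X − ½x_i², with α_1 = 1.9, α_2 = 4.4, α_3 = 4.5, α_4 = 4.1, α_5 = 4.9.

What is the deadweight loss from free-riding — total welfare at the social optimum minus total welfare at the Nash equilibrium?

Lab i's FOC: ∂u_i/∂x_i = α_i − x_i = 0, so x_i* = α_i.
NE contributions = (1.9, 4.4, 4.5, 4.1, 4.9); X = 19.8.
W^NE = (Σα)·X − ½Σα_i² = 19.8² − ½·84.04 = 350.02.
Planner sets x_i = Σα_j = 19.8 for every i, so X^SO = 5·19.8 = 99.
W^SO = (Σα)·X^SO − ½·5·(Σα)² = (5/2)·19.8² = 980.1.
Deadweight loss = W^SO − W^NE = 630.08.

630.08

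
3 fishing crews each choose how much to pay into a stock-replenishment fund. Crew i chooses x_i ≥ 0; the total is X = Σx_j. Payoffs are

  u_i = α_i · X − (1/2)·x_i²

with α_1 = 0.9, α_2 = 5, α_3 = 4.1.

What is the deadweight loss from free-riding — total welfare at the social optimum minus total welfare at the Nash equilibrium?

Crew i's FOC: ∂u_i/∂x_i = α_i − x_i = 0, so x_i* = α_i.
NE contributions = (0.9, 5, 4.1); X = 10.
W^NE = (Σα)·X − ½Σα_i² = 10² − ½·42.62 = 78.69.
Planner sets x_i = Σα_j = 10 for every i, so X^SO = 3·10 = 30.
W^SO = (Σα)·X^SO − ½·3·(Σα)² = (3/2)·10² = 150.
Deadweight loss = W^SO − W^NE = 71.31.

71.31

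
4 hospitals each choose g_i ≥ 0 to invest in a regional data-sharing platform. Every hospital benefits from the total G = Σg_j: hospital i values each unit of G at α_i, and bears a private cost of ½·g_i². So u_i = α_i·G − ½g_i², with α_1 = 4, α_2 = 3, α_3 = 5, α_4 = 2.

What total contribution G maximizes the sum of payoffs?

Planner FOC: ∂(Σu_j)/∂g_i = (Σα_j) − g_i = 0, so g_i^SO = Σα_j = 14 for every i; G^SO = 56.

56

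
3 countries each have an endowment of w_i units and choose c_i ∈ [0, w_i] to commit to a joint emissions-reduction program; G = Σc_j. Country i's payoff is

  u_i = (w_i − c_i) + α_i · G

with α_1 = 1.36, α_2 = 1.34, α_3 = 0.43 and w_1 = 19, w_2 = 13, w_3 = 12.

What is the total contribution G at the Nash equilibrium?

32

∂u_i/∂c_i = α_i − 1, so country i contributes w_i if α_i > 1, else 0.
α_i > 1 for i ∈ {1, 2}; NE contributions (19, 13, 0), G = 32.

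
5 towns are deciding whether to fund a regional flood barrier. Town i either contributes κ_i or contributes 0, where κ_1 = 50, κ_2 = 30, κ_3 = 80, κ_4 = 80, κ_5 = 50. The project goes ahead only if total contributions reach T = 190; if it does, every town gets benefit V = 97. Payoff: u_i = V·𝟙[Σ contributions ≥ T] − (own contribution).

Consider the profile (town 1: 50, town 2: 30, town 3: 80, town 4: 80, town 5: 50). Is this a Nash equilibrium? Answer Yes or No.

Total = 290 ≥ 190: provided.
Town 1 (pledges 50, payoff 47): dropping to 0 → total 240, payoff 97. Profitable deviation.

No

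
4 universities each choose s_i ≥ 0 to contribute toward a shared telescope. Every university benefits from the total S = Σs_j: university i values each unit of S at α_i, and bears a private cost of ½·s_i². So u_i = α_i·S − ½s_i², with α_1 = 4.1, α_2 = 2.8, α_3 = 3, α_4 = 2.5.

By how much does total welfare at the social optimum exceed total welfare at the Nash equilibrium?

173.71

University i's FOC: ∂u_i/∂s_i = α_i − s_i = 0, so s_i* = α_i.
NE contributions = (4.1, 2.8, 3, 2.5); S = 12.4.
W^NE = (Σα)·S − ½Σα_i² = 12.4² − ½·39.9 = 133.81.
Planner sets s_i = Σα_j = 12.4 for every i, so S^SO = 4·12.4 = 49.6.
W^SO = (Σα)·S^SO − ½·4·(Σα)² = (4/2)·12.4² = 307.52.
Deadweight loss = W^SO − W^NE = 173.71.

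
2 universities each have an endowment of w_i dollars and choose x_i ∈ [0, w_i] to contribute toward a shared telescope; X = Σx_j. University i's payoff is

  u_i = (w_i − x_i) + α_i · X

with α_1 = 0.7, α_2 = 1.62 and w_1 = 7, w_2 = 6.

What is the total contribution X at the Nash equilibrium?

6

∂u_i/∂x_i = α_i − 1, so university i contributes w_i if α_i > 1, else 0.
α_i > 1 for i ∈ {2}; NE contributions (0, 6), X = 6.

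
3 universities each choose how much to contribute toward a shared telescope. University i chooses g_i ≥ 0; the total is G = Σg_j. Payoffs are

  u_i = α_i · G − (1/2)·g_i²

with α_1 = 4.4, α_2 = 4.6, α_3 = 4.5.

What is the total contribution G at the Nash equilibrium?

University i's FOC: ∂u_i/∂g_i = α_i − g_i = 0, so g_i* = α_i.
NE contributions = (4.4, 4.6, 4.5); G = 13.5.

13.5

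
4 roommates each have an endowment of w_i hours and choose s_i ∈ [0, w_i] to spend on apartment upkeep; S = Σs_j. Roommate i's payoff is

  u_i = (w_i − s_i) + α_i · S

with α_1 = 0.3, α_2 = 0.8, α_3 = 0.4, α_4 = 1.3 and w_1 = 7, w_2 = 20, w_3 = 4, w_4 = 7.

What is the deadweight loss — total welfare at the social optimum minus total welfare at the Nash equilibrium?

∂u_i/∂s_i = α_i − 1, so roommate i contributes w_i if α_i > 1, else 0.
α_i > 1 for i ∈ {4}; NE contributions (0, 0, 0, 7), S = 7.
W^NE = Σw_i − S^NE + (Σα_i)·S^NE = 38 + 1.8·7 = 50.6.
Planner: ∂(Σu_j)/∂s_i = Σα_j − 1 = 1.8 > 0, so everyone contributes w_i; S^SO = 38, W^SO = 38 + 1.8·38 = 106.4.
Deadweight loss = 55.8.

55.8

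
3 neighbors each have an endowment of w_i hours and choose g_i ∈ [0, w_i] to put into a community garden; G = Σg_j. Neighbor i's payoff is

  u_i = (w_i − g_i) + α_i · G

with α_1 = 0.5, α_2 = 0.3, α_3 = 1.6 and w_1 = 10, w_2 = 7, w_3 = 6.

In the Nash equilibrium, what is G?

6

∂u_i/∂g_i = α_i − 1, so neighbor i contributes w_i if α_i > 1, else 0.
α_i > 1 for i ∈ {3}; NE contributions (0, 0, 6), G = 6.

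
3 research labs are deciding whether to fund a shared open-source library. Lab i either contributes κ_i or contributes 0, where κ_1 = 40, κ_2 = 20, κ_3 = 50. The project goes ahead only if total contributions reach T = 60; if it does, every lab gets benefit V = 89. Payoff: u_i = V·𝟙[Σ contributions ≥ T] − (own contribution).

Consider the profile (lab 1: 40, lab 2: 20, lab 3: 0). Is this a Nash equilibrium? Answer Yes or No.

Yes

Total = 60 ≥ 60: provided.
Lab 1 (pledges 40, payoff 49): dropping to 0 → total 20, payoff 0. No gain.
Lab 2 (pledges 20, payoff 69): dropping to 0 → total 40, payoff 0. No gain.
Lab 3 (pledges 0, payoff 89): pledging 50 → total 110, payoff 39. No gain.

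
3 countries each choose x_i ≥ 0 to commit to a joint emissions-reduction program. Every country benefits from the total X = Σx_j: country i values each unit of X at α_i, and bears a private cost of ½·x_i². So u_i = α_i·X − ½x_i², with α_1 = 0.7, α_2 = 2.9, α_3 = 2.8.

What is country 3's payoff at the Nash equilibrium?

Country i's FOC: ∂u_i/∂x_i = α_i − x_i = 0, so x_i* = α_i.
NE contributions = (0.7, 2.9, 2.8); X = 6.4.
u_3 = α_3·X − ½·(x_3)² = 2.8·6.4 − ½·2.8² = 14.

14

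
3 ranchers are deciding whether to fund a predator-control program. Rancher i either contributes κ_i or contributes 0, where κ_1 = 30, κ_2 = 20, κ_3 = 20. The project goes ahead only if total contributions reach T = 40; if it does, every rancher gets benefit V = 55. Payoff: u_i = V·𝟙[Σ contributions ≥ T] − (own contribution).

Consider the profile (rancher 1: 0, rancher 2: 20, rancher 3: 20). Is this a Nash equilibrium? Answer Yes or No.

Total = 40 ≥ 40: provided.
Rancher 1 (pledges 0, payoff 55): pledging 30 → total 70, payoff 25. No gain.
Rancher 2 (pledges 20, payoff 35): dropping to 0 → total 20, payoff 0. No gain.
Rancher 3 (pledges 20, payoff 35): dropping to 0 → total 20, payoff 0. No gain.

Yes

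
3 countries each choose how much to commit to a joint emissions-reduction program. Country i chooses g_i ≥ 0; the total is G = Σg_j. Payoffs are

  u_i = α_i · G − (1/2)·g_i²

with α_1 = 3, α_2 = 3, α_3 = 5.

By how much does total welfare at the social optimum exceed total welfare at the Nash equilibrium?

Country i's FOC: ∂u_i/∂g_i = α_i − g_i = 0, so g_i* = α_i.
NE contributions = (3, 3, 5); G = 11.
W^NE = (Σα)·G − ½Σα_i² = 11² − ½·43 = 99.5.
Planner sets g_i = Σα_j = 11 for every i, so G^SO = 3·11 = 33.
W^SO = (Σα)·G^SO − ½·3·(Σα)² = (3/2)·11² = 181.5.
Deadweight loss = W^SO − W^NE = 82.

82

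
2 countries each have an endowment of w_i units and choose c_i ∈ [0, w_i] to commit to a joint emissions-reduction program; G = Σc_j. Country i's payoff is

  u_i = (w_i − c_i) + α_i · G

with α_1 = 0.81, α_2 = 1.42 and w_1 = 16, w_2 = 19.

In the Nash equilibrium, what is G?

∂u_i/∂c_i = α_i − 1, so country i contributes w_i if α_i > 1, else 0.
α_i > 1 for i ∈ {2}; NE contributions (0, 19), G = 19.

19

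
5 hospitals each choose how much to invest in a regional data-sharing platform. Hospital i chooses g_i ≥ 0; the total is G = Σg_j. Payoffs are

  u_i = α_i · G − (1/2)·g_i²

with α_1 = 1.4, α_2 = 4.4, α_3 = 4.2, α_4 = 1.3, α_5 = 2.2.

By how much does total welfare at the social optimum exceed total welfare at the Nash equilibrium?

Hospital i's FOC: ∂u_i/∂g_i = α_i − g_i = 0, so g_i* = α_i.
NE contributions = (1.4, 4.4, 4.2, 1.3, 2.2); G = 13.5.
W^NE = (Σα)·G − ½Σα_i² = 13.5² − ½·45.49 = 159.505.
Planner sets g_i = Σα_j = 13.5 for every i, so G^SO = 5·13.5 = 67.5.
W^SO = (Σα)·G^SO − ½·5·(Σα)² = (5/2)·13.5² = 455.625.
Deadweight loss = W^SO − W^NE = 296.12.

296.12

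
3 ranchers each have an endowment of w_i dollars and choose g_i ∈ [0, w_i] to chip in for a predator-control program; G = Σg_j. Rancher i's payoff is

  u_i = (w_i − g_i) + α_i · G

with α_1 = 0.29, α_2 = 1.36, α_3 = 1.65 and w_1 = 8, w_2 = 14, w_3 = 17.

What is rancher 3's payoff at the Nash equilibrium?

∂u_i/∂g_i = α_i − 1, so rancher i contributes w_i if α_i > 1, else 0.
α_i > 1 for i ∈ {2, 3}; NE contributions (0, 14, 17), G = 31.
u_3 = (17 − 17) + 1.65·31 = 51.15.

51.15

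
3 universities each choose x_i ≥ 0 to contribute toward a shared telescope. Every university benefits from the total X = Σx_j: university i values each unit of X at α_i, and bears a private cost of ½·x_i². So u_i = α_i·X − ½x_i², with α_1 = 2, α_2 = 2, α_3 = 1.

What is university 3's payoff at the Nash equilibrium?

4.5

University i's FOC: ∂u_i/∂x_i = α_i − x_i = 0, so x_i* = α_i.
NE contributions = (2, 2, 1); X = 5.
u_3 = α_3·X − ½·(x_3)² = 1·5 − ½·1² = 4.5.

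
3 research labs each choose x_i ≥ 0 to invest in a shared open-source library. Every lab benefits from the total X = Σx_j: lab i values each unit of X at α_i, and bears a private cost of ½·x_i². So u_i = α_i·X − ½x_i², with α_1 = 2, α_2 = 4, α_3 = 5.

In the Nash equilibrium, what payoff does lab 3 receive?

42.5

Lab i's FOC: ∂u_i/∂x_i = α_i − x_i = 0, so x_i* = α_i.
NE contributions = (2, 4, 5); X = 11.
u_3 = α_3·X − ½·(x_3)² = 5·11 − ½·5² = 42.5.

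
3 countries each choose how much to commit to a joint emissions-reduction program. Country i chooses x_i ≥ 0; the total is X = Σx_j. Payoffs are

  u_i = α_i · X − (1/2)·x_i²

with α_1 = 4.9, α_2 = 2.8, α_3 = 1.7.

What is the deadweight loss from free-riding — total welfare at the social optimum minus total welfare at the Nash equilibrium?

61.55

Country i's FOC: ∂u_i/∂x_i = α_i − x_i = 0, so x_i* = α_i.
NE contributions = (4.9, 2.8, 1.7); X = 9.4.
W^NE = (Σα)·X − ½Σα_i² = 9.4² − ½·34.74 = 70.99.
Planner sets x_i = Σα_j = 9.4 for every i, so X^SO = 3·9.4 = 28.2.
W^SO = (Σα)·X^SO − ½·3·(Σα)² = (3/2)·9.4² = 132.54.
Deadweight loss = W^SO − W^NE = 61.55.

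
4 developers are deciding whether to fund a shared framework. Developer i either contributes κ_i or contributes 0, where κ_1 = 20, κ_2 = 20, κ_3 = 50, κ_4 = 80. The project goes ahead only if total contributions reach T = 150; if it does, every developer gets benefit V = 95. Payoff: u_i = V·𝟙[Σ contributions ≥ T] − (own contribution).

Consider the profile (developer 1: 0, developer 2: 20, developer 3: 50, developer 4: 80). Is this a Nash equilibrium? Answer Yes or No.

Total = 150 ≥ 150: provided.
Developer 1 (pledges 0, payoff 95): pledging 20 → total 170, payoff 75. No gain.
Developer 2 (pledges 20, payoff 75): dropping to 0 → total 130, payoff 0. No gain.
Developer 3 (pledges 50, payoff 45): dropping to 0 → total 100, payoff 0. No gain.
Developer 4 (pledges 80, payoff 15): dropping to 0 → total 70, payoff 0. No gain.

Yes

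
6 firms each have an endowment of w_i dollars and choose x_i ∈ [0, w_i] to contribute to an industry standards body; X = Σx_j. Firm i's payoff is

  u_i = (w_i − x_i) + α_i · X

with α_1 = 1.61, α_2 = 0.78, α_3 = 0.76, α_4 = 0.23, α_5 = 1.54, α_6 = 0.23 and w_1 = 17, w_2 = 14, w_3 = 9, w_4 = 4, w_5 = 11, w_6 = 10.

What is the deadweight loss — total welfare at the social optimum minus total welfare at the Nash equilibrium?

∂u_i/∂x_i = α_i − 1, so firm i contributes w_i if α_i > 1, else 0.
α_i > 1 for i ∈ {1, 5}; NE contributions (17, 0, 0, 0, 11, 0), X = 28.
W^NE = Σw_i − X^NE + (Σα_i)·X^NE = 65 + 4.15·28 = 181.2.
Planner: ∂(Σu_j)/∂x_i = Σα_j − 1 = 4.15 > 0, so everyone contributes w_i; X^SO = 65, W^SO = 65 + 4.15·65 = 334.75.
Deadweight loss = 153.55.

153.55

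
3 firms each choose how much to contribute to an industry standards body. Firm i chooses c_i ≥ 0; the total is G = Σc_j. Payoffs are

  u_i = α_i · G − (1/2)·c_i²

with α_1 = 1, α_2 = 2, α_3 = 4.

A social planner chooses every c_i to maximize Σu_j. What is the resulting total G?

21

Planner FOC: ∂(Σu_j)/∂c_i = (Σα_j) − c_i = 0, so c_i^SO = Σα_j = 7 for every i; G^SO = 21.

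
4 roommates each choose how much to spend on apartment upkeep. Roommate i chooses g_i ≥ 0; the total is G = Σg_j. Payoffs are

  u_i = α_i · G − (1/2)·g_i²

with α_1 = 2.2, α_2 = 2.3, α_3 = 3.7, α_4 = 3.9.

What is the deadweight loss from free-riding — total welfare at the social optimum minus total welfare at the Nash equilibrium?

Roommate i's FOC: ∂u_i/∂g_i = α_i − g_i = 0, so g_i* = α_i.
NE contributions = (2.2, 2.3, 3.7, 3.9); G = 12.1.
W^NE = (Σα)·G − ½Σα_i² = 12.1² − ½·39.03 = 126.895.
Planner sets g_i = Σα_j = 12.1 for every i, so G^SO = 4·12.1 = 48.4.
W^SO = (Σα)·G^SO − ½·4·(Σα)² = (4/2)·12.1² = 292.82.
Deadweight loss = W^SO − W^NE = 165.925.

165.925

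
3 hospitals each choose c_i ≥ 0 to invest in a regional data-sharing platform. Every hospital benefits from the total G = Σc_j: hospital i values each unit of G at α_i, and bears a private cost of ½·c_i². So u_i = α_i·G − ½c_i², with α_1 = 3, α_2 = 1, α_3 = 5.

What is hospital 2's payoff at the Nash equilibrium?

8.5

Hospital i's FOC: ∂u_i/∂c_i = α_i − c_i = 0, so c_i* = α_i.
NE contributions = (3, 1, 5); G = 9.
u_2 = α_2·G − ½·(c_2)² = 1·9 − ½·1² = 8.5.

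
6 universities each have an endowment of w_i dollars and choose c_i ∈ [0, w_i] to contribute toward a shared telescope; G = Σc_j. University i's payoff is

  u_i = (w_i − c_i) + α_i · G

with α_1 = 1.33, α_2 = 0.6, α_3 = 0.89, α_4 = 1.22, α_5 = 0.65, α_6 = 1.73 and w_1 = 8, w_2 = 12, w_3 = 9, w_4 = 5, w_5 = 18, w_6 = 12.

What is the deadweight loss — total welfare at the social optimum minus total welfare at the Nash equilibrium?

211.38

∂u_i/∂c_i = α_i − 1, so university i contributes w_i if α_i > 1, else 0.
α_i > 1 for i ∈ {1, 4, 6}; NE contributions (8, 0, 0, 5, 0, 12), G = 25.
W^NE = Σw_i − G^NE + (Σα_i)·G^NE = 64 + 5.42·25 = 199.5.
Planner: ∂(Σu_j)/∂c_i = Σα_j − 1 = 5.42 > 0, so everyone contributes w_i; G^SO = 64, W^SO = 64 + 5.42·64 = 410.88.
Deadweight loss = 211.38.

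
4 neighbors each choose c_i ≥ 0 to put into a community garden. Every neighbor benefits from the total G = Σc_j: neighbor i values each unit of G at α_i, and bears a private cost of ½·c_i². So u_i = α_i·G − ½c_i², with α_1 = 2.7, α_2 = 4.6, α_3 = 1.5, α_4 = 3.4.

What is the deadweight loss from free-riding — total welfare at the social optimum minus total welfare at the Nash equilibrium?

169.97

Neighbor i's FOC: ∂u_i/∂c_i = α_i − c_i = 0, so c_i* = α_i.
NE contributions = (2.7, 4.6, 1.5, 3.4); G = 12.2.
W^NE = (Σα)·G − ½Σα_i² = 12.2² − ½·42.26 = 127.71.
Planner sets c_i = Σα_j = 12.2 for every i, so G^SO = 4·12.2 = 48.8.
W^SO = (Σα)·G^SO − ½·4·(Σα)² = (4/2)·12.2² = 297.68.
Deadweight loss = W^SO − W^NE = 169.97.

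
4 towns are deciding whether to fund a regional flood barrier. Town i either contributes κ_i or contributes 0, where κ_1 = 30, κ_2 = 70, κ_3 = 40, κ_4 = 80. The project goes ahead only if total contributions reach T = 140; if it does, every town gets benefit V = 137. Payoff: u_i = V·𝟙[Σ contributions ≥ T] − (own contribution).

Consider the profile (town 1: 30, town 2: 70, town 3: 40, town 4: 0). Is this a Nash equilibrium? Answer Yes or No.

Total = 140 ≥ 140: provided.
Town 1 (pledges 30, payoff 107): dropping to 0 → total 110, payoff 0. No gain.
Town 2 (pledges 70, payoff 67): dropping to 0 → total 70, payoff 0. No gain.
Town 3 (pledges 40, payoff 97): dropping to 0 → total 100, payoff 0. No gain.
Town 4 (pledges 0, payoff 137): pledging 80 → total 220, payoff 57. No gain.

Yes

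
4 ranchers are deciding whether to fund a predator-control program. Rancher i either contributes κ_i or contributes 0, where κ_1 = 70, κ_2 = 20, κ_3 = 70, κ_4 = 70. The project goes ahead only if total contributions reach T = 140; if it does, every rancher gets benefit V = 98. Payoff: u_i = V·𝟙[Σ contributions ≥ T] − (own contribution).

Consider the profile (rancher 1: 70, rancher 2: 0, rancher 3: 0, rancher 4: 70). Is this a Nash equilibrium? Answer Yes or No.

Yes

Total = 140 ≥ 140: provided.
Rancher 1 (pledges 70, payoff 28): dropping to 0 → total 70, payoff 0. No gain.
Rancher 2 (pledges 0, payoff 98): pledging 20 → total 160, payoff 78. No gain.
Rancher 3 (pledges 0, payoff 98): pledging 70 → total 210, payoff 28. No gain.
Rancher 4 (pledges 70, payoff 28): dropping to 0 → total 70, payoff 0. No gain.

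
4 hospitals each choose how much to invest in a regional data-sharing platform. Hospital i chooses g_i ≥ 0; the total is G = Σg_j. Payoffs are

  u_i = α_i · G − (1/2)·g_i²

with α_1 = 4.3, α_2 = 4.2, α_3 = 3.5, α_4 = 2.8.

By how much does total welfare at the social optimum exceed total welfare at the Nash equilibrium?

Hospital i's FOC: ∂u_i/∂g_i = α_i − g_i = 0, so g_i* = α_i.
NE contributions = (4.3, 4.2, 3.5, 2.8); G = 14.8.
W^NE = (Σα)·G − ½Σα_i² = 14.8² − ½·56.22 = 190.93.
Planner sets g_i = Σα_j = 14.8 for every i, so G^SO = 4·14.8 = 59.2.
W^SO = (Σα)·G^SO − ½·4·(Σα)² = (4/2)·14.8² = 438.08.
Deadweight loss = W^SO − W^NE = 247.15.

247.15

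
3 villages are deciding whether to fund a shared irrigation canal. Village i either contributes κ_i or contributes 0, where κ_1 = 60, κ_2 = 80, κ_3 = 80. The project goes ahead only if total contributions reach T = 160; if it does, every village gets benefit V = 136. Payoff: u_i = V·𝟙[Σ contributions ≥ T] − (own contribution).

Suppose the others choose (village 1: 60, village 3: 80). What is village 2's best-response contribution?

Others' total = 140. Contributing 80 brings total to 220 ≥ 160: gain V − κ_2 = 56.
Best response: 80.

80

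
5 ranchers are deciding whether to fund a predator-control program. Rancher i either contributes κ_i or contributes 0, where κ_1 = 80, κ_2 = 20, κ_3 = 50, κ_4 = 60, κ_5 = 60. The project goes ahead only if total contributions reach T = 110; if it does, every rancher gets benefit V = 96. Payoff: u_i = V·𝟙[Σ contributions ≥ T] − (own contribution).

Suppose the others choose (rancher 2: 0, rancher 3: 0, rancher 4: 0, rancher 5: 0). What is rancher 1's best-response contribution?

Others' total = 0. Even contributing 80 gives 80 < 110: no benefit either way.
Best response: 0.

0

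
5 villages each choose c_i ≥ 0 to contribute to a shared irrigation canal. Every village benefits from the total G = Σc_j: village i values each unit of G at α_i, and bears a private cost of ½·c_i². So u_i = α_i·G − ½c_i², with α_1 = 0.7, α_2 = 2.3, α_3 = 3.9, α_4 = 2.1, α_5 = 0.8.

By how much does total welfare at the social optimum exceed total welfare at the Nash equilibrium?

Village i's FOC: ∂u_i/∂c_i = α_i − c_i = 0, so c_i* = α_i.
NE contributions = (0.7, 2.3, 3.9, 2.1, 0.8); G = 9.8.
W^NE = (Σα)·G − ½Σα_i² = 9.8² − ½·26.04 = 83.02.
Planner sets c_i = Σα_j = 9.8 for every i, so G^SO = 5·9.8 = 49.
W^SO = (Σα)·G^SO − ½·5·(Σα)² = (5/2)·9.8² = 240.1.
Deadweight loss = W^SO − W^NE = 157.08.

157.08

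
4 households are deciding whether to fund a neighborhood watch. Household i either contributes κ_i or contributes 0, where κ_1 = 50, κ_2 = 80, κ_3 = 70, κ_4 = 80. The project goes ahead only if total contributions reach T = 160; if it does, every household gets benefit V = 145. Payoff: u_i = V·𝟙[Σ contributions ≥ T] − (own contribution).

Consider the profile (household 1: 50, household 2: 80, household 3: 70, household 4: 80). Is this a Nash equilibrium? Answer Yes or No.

No

Total = 280 ≥ 160: provided.
Household 1 (pledges 50, payoff 95): dropping to 0 → total 230, payoff 145. Profitable deviation.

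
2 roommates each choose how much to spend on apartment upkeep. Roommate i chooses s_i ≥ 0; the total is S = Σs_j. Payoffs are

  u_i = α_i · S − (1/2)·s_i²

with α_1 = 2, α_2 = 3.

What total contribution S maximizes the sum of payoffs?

10

Planner FOC: ∂(Σu_j)/∂s_i = (Σα_j) − s_i = 0, so s_i^SO = Σα_j = 5 for every i; S^SO = 10.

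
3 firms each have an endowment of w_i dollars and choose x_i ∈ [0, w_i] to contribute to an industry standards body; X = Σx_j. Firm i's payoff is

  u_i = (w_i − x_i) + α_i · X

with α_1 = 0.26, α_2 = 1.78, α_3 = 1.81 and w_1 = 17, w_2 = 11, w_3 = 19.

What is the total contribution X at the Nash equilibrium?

∂u_i/∂x_i = α_i − 1, so firm i contributes w_i if α_i > 1, else 0.
α_i > 1 for i ∈ {2, 3}; NE contributions (0, 11, 19), X = 30.

30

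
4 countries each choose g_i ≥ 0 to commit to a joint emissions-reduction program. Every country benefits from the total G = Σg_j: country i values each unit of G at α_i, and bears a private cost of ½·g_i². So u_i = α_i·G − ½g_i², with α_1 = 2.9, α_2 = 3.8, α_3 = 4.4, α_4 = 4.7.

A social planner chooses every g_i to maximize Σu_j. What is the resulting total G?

Planner FOC: ∂(Σu_j)/∂g_i = (Σα_j) − g_i = 0, so g_i^SO = Σα_j = 15.8 for every i; G^SO = 63.2.

63.2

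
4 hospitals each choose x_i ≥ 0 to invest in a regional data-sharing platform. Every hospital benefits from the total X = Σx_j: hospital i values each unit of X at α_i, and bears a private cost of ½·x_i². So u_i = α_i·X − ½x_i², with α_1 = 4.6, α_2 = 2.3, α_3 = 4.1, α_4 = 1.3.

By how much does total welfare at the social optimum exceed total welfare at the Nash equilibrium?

Hospital i's FOC: ∂u_i/∂x_i = α_i − x_i = 0, so x_i* = α_i.
NE contributions = (4.6, 2.3, 4.1, 1.3); X = 12.3.
W^NE = (Σα)·X − ½Σα_i² = 12.3² − ½·44.95 = 128.815.
Planner sets x_i = Σα_j = 12.3 for every i, so X^SO = 4·12.3 = 49.2.
W^SO = (Σα)·X^SO − ½·4·(Σα)² = (4/2)·12.3² = 302.58.
Deadweight loss = W^SO − W^NE = 173.765.

173.765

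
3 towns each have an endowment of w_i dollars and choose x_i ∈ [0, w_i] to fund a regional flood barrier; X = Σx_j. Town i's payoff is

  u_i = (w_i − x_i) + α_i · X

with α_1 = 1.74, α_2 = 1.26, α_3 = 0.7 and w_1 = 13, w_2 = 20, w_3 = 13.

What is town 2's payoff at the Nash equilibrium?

∂u_i/∂x_i = α_i − 1, so town i contributes w_i if α_i > 1, else 0.
α_i > 1 for i ∈ {1, 2}; NE contributions (13, 20, 0), X = 33.
u_2 = (20 − 20) + 1.26·33 = 41.58.

41.58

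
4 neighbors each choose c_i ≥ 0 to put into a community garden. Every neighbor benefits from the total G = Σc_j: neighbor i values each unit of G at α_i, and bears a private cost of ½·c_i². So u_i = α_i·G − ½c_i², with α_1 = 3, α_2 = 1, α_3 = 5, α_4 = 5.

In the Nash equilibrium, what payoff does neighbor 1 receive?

Neighbor i's FOC: ∂u_i/∂c_i = α_i − c_i = 0, so c_i* = α_i.
NE contributions = (3, 1, 5, 5); G = 14.
u_1 = α_1·G − ½·(c_1)² = 3·14 − ½·3² = 37.5.

37.5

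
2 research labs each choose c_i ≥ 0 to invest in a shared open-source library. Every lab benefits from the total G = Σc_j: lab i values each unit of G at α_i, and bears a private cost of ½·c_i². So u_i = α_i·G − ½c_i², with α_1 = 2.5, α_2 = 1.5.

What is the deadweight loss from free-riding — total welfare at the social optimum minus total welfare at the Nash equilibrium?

4.25

Lab i's FOC: ∂u_i/∂c_i = α_i − c_i = 0, so c_i* = α_i.
NE contributions = (2.5, 1.5); G = 4.
W^NE = (Σα)·G − ½Σα_i² = 4² − ½·8.5 = 11.75.
Planner sets c_i = Σα_j = 4 for every i, so G^SO = 2·4 = 8.
W^SO = (Σα)·G^SO − ½·2·(Σα)² = (2/2)·4² = 16.
Deadweight loss = W^SO − W^NE = 4.25.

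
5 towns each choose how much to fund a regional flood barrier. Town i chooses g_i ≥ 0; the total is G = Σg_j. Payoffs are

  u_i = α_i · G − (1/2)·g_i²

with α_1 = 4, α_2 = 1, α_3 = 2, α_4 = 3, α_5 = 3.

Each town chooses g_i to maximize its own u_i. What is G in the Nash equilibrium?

Town i's FOC: ∂u_i/∂g_i = α_i − g_i = 0, so g_i* = α_i.
NE contributions = (4, 1, 2, 3, 3); G = 13.

13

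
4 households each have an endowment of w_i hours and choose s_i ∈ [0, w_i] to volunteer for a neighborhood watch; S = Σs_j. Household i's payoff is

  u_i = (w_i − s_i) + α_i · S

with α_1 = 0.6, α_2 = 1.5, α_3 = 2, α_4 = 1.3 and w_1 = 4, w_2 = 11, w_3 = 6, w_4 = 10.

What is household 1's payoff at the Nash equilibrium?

20.2

∂u_i/∂s_i = α_i − 1, so household i contributes w_i if α_i > 1, else 0.
α_i > 1 for i ∈ {2, 3, 4}; NE contributions (0, 11, 6, 10), S = 27.
u_1 = (4 − 0) + 0.6·27 = 20.2.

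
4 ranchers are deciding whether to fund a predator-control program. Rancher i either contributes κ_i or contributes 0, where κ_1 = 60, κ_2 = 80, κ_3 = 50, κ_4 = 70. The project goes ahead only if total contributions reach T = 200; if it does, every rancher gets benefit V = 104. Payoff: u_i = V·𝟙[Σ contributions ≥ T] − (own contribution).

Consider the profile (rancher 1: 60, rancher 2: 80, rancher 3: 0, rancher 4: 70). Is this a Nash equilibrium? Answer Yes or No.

Yes

Total = 210 ≥ 200: provided.
Rancher 1 (pledges 60, payoff 44): dropping to 0 → total 150, payoff 0. No gain.
Rancher 2 (pledges 80, payoff 24): dropping to 0 → total 130, payoff 0. No gain.
Rancher 3 (pledges 0, payoff 104): pledging 50 → total 260, payoff 54. No gain.
Rancher 4 (pledges 70, payoff 34): dropping to 0 → total 140, payoff 0. No gain.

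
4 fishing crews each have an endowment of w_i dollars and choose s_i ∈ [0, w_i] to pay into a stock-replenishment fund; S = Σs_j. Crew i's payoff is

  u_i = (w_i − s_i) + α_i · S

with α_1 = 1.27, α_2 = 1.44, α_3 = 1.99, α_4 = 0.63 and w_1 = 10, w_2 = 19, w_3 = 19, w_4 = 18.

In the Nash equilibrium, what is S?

48

∂u_i/∂s_i = α_i − 1, so crew i contributes w_i if α_i > 1, else 0.
α_i > 1 for i ∈ {1, 2, 3}; NE contributions (10, 19, 19, 0), S = 48.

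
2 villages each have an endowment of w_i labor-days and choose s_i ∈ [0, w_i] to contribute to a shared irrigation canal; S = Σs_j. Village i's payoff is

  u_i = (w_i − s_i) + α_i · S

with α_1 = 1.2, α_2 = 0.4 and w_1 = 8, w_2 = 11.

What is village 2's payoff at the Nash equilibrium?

∂u_i/∂s_i = α_i − 1, so village i contributes w_i if α_i > 1, else 0.
α_i > 1 for i ∈ {1}; NE contributions (8, 0), S = 8.
u_2 = (11 − 0) + 0.4·8 = 14.2.

14.2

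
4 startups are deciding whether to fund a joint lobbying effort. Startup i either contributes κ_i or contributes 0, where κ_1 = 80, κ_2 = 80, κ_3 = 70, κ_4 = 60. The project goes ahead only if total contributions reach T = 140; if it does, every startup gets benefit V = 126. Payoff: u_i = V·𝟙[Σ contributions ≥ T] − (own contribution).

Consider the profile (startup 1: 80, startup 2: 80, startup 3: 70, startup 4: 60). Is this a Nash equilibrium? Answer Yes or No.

Total = 290 ≥ 140: provided.
Startup 1 (pledges 80, payoff 46): dropping to 0 → total 210, payoff 126. Profitable deviation.

No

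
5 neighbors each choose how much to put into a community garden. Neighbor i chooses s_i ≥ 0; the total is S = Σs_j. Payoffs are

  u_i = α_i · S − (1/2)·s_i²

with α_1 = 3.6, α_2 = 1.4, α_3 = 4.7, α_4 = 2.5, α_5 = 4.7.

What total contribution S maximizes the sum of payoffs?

84.5

Planner FOC: ∂(Σu_j)/∂s_i = (Σα_j) − s_i = 0, so s_i^SO = Σα_j = 16.9 for every i; S^SO = 84.5.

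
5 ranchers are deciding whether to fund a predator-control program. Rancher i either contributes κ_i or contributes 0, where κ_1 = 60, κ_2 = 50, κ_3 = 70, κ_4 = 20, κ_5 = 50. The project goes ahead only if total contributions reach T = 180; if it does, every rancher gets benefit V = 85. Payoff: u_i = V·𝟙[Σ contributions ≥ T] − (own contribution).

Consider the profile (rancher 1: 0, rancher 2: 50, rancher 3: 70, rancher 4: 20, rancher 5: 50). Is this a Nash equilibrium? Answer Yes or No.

Total = 190 ≥ 180: provided.
Rancher 1 (pledges 0, payoff 85): pledging 60 → total 250, payoff 25. No gain.
Rancher 2 (pledges 50, payoff 35): dropping to 0 → total 140, payoff 0. No gain.
Rancher 3 (pledges 70, payoff 15): dropping to 0 → total 120, payoff 0. No gain.
Rancher 4 (pledges 20, payoff 65): dropping to 0 → total 170, payoff 0. No gain.
Rancher 5 (pledges 50, payoff 35): dropping to 0 → total 140, payoff 0. No gain.

Yes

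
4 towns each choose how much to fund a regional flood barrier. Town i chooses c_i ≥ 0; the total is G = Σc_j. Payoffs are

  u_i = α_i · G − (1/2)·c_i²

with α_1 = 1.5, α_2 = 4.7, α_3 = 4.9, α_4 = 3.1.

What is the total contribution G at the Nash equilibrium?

14.2

Town i's FOC: ∂u_i/∂c_i = α_i − c_i = 0, so c_i* = α_i.
NE contributions = (1.5, 4.7, 4.9, 3.1); G = 14.2.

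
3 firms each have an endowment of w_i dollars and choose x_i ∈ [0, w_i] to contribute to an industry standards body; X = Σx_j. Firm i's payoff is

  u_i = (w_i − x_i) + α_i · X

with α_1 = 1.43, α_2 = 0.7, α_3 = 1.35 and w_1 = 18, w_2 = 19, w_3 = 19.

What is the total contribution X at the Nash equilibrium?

∂u_i/∂x_i = α_i − 1, so firm i contributes w_i if α_i > 1, else 0.
α_i > 1 for i ∈ {1, 3}; NE contributions (18, 0, 19), X = 37.

37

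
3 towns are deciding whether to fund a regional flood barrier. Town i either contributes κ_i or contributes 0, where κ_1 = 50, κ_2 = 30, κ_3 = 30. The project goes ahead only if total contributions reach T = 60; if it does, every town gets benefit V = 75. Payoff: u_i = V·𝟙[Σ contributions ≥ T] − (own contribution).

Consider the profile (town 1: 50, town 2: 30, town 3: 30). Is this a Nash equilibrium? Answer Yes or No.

No

Total = 110 ≥ 60: provided.
Town 1 (pledges 50, payoff 25): dropping to 0 → total 60, payoff 75. Profitable deviation.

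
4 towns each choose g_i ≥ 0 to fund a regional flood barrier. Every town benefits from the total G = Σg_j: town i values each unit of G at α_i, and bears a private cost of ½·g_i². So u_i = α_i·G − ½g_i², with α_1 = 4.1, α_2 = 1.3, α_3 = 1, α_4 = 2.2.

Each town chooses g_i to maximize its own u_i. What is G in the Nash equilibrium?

Town i's FOC: ∂u_i/∂g_i = α_i − g_i = 0, so g_i* = α_i.
NE contributions = (4.1, 1.3, 1, 2.2); G = 8.6.

8.6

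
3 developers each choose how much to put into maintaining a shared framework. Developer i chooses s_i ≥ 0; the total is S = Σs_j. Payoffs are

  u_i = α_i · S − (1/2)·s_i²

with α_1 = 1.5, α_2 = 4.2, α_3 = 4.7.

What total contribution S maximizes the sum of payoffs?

Planner FOC: ∂(Σu_j)/∂s_i = (Σα_j) − s_i = 0, so s_i^SO = Σα_j = 10.4 for every i; S^SO = 31.2.

31.2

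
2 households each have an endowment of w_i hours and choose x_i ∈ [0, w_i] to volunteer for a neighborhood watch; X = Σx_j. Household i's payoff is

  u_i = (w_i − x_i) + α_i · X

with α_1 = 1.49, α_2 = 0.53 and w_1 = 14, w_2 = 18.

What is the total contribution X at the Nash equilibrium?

∂u_i/∂x_i = α_i − 1, so household i contributes w_i if α_i > 1, else 0.
α_i > 1 for i ∈ {1}; NE contributions (14, 0), X = 14.

14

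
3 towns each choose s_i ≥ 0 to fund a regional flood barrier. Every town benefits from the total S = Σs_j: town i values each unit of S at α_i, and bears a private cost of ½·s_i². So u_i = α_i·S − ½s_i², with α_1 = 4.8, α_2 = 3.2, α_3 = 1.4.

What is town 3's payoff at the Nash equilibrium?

Town i's FOC: ∂u_i/∂s_i = α_i − s_i = 0, so s_i* = α_i.
NE contributions = (4.8, 3.2, 1.4); S = 9.4.
u_3 = α_3·S − ½·(s_3)² = 1.4·9.4 − ½·1.4² = 12.18.

12.18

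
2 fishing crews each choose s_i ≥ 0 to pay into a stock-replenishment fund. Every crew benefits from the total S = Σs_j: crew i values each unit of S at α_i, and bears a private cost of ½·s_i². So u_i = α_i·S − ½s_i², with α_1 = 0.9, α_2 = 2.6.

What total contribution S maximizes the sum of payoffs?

7

Planner FOC: ∂(Σu_j)/∂s_i = (Σα_j) − s_i = 0, so s_i^SO = Σα_j = 3.5 for every i; S^SO = 7.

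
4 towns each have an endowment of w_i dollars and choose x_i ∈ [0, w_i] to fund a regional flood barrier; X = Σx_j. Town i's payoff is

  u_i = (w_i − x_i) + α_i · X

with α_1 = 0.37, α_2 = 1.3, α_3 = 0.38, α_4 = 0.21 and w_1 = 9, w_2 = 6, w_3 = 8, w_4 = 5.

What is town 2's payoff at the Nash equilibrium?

∂u_i/∂x_i = α_i − 1, so town i contributes w_i if α_i > 1, else 0.
α_i > 1 for i ∈ {2}; NE contributions (0, 6, 0, 0), X = 6.
u_2 = (6 − 6) + 1.3·6 = 7.8.

7.8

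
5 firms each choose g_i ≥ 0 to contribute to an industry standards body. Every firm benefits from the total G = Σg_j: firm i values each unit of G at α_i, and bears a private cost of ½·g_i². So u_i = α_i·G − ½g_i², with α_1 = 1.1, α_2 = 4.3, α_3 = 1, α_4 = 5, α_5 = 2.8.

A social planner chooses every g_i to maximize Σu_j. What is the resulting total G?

71

Planner FOC: ∂(Σu_j)/∂g_i = (Σα_j) − g_i = 0, so g_i^SO = Σα_j = 14.2 for every i; G^SO = 71.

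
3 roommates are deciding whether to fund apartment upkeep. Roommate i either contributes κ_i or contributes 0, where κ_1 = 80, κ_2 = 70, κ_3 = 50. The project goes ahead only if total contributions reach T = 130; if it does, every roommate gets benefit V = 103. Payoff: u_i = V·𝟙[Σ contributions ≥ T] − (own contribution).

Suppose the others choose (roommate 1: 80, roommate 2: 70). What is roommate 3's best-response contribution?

Others' total = 150 ≥ 130; contributing adds cost 50 for no extra benefit.
Best response: 0.

0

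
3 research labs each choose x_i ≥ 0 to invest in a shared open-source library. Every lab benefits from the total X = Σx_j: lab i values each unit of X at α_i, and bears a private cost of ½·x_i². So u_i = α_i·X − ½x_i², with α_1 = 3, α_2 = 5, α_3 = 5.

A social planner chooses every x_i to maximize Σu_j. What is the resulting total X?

39

Planner FOC: ∂(Σu_j)/∂x_i = (Σα_j) − x_i = 0, so x_i^SO = Σα_j = 13 for every i; X^SO = 39.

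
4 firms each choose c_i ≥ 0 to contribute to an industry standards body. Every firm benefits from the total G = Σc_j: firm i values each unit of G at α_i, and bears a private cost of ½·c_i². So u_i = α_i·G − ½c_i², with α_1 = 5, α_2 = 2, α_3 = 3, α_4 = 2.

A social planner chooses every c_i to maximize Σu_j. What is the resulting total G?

Planner FOC: ∂(Σu_j)/∂c_i = (Σα_j) − c_i = 0, so c_i^SO = Σα_j = 12 for every i; G^SO = 48.

48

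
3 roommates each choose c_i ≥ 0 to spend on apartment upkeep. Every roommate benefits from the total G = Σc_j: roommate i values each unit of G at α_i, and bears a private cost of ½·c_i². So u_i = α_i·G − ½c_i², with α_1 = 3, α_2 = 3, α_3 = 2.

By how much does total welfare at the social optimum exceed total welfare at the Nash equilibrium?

43

Roommate i's FOC: ∂u_i/∂c_i = α_i − c_i = 0, so c_i* = α_i.
NE contributions = (3, 3, 2); G = 8.
W^NE = (Σα)·G − ½Σα_i² = 8² − ½·22 = 53.
Planner sets c_i = Σα_j = 8 for every i, so G^SO = 3·8 = 24.
W^SO = (Σα)·G^SO − ½·3·(Σα)² = (3/2)·8² = 96.
Deadweight loss = W^SO − W^NE = 43.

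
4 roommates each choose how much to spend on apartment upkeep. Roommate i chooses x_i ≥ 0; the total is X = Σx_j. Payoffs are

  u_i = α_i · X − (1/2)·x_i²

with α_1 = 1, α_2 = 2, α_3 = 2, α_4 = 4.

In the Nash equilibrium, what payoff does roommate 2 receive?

16

Roommate i's FOC: ∂u_i/∂x_i = α_i − x_i = 0, so x_i* = α_i.
NE contributions = (1, 2, 2, 4); X = 9.
u_2 = α_2·X − ½·(x_2)² = 2·9 − ½·2² = 16.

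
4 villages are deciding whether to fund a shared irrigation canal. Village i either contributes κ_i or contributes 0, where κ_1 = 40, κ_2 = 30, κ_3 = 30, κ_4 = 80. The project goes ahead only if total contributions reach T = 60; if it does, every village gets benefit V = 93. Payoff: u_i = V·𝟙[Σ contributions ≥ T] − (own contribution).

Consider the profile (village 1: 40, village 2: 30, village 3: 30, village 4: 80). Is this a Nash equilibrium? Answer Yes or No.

No

Total = 180 ≥ 60: provided.
Village 1 (pledges 40, payoff 53): dropping to 0 → total 140, payoff 93. Profitable deviation.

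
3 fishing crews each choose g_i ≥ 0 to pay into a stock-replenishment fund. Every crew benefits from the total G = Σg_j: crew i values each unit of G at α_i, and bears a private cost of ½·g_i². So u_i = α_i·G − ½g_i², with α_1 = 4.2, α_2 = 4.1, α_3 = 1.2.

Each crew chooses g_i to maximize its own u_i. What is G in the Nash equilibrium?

Crew i's FOC: ∂u_i/∂g_i = α_i − g_i = 0, so g_i* = α_i.
NE contributions = (4.2, 4.1, 1.2); G = 9.5.

9.5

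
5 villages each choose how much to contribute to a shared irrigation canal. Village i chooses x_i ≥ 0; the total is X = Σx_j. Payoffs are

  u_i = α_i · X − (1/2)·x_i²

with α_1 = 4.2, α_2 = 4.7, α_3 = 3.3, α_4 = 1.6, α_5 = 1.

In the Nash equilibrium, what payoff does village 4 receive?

Village i's FOC: ∂u_i/∂x_i = α_i − x_i = 0, so x_i* = α_i.
NE contributions = (4.2, 4.7, 3.3, 1.6, 1); X = 14.8.
u_4 = α_4·X − ½·(x_4)² = 1.6·14.8 − ½·1.6² = 22.4.

22.4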